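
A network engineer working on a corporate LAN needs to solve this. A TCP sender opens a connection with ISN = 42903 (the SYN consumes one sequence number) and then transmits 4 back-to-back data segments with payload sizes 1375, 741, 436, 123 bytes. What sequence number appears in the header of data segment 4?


The SYN occupies sequence number ISN = 42903, so the first data byte is ISN + 1 = 42904.
SEQ of data segment i = (ISN + 1) + sum of payload sizes of segments 1..i-1.
Segment 1: SEQ = 42904, payload = 1375 bytes
Segment 2: SEQ = 44279, payload = 741 bytes
Segment 3: SEQ = 45020, payload = 436 bytes
Segment 4: SEQ = 45456, payload = 123 bytes
SEQ of segment 4 = 42904 + 1375 + 741 + 436 = 45456

45456


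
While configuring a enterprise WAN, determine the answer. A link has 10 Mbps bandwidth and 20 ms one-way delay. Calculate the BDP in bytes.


Given: bandwidth = 10 Mbps, delay = 20 ms
BDP in bits = 10 * 10^6 * 20 / 1000
BDP in bits = 200000
BDP in bytes = 200000 / 8 = 25000

25000


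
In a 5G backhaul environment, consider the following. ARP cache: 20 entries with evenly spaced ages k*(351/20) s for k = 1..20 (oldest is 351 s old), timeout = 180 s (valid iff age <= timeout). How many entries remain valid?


Ages are k * 351/20 s for k = 1..20 (spacing = 17.5500 s).
Entry k is valid iff k * 351/20 <= 180 iff k <= 20 * 180 / 351 = 10.2564
n_valid = floor(10.2564) = 10
(n_stale = 20 - 10 = 10)

10


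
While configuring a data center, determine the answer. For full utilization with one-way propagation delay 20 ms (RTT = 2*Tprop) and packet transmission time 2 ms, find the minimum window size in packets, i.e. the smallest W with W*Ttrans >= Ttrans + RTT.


Given: Ttrans = 2 ms, RTT = 40 ms (= 2 * Tprop, Tprop = 20 ms)
Time until first ACK returns = Ttrans + RTT = 2 + 40 = 42 ms
Need W * Ttrans >= Ttrans + RTT  ->  W >= (Ttrans + RTT) / Ttrans
(Ttrans + RTT) / Ttrans = 42 / 2 = 21
W_min = ceil(21) = 21

21


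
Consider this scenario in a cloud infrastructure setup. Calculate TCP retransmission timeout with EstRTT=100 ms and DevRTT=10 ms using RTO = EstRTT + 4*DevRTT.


Given: EstRTT = 100 ms, DevRTT = 10 ms
Timeout = EstRTT + 4 * DevRTT
4 * DevRTT = 4 * 10 = 40
Timeout = 100 + 40 = 140 ms

140


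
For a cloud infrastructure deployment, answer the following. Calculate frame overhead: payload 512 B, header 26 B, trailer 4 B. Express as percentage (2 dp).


Given: payload = 512 B, header = 26 B, trailer = 4 B
Overhead bytes = header + trailer = 26 + 4 = 30
Total frame = payload + overhead = 512 + 30 = 542
Overhead % = 30 / 542 * 100 = 5.5351% -> 5.54% (2 dp)

5.54


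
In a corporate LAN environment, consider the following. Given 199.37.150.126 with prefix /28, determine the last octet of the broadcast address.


Given: IP = 199.37.150.126, prefix = /28
Host bits = 32 - 28 = 4
Network last octet = 126 AND mask = 112
Host part size = 2^4 - 1 = 15
Broadcast last octet = 112 OR 15 = 127

127


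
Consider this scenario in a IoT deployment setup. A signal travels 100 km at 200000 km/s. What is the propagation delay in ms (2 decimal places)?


Given: distance = 100 km, speed = 200000 km/s
Delay = distance / speed = 100 / 200000 seconds
Delay in ms = 100 * 1000 / 200000
Delay = 0.5000 ms
Rounded to 2 dp = 0.50 ms

0.50


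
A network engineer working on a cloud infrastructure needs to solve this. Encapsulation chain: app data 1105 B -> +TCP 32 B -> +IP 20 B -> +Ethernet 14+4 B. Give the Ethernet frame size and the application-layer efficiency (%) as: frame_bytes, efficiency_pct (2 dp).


TCP segment = 1105 + 32 = 1137 B
IP packet = 1137 + 20 = 1157 B
Ethernet frame = 1157 + 14 + 4 = 1175 B
Efficiency = app / frame = 1105 / 1175 = 0.940426 = 94.0426% -> 94.04% (2 dp)

1175, 94.04


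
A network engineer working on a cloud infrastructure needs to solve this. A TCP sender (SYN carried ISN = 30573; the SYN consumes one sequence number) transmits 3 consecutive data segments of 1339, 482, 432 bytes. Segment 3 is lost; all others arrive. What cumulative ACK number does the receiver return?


SYN uses sequence number 30573; first data byte = ISN + 1 = 30574.
Segment 1: SEQ = 30574, len = 1339 B, covers [30574, 31912]
Segment 2: SEQ = 31913, len = 482 B, covers [31913, 32394]
Segment 3: SEQ = 32395, len = 432 B, covers [32395, 32826] [LOST]
In-order data received: bytes [30574, 32394] (segments 1..2).
Segment 3 missing -> gap begins at byte 32395.
Cumulative ACK = next expected in-order byte = 30574 + 1339 + 482 = 32395

32395


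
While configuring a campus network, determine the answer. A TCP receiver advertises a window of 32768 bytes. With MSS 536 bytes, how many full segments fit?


Given: RWND = 32768 bytes, MSS = 536 bytes
Full segments = floor(RWND / MSS)
Full segments = floor(32768 / 536)
Full segments = floor(61.1343) = 61

61


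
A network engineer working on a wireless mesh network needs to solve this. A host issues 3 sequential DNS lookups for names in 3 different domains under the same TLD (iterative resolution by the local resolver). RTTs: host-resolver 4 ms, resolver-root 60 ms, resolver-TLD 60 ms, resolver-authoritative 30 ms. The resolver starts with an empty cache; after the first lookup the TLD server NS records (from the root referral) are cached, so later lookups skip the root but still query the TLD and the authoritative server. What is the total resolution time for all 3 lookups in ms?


Lookup 1 (cold cache): local + root + TLD + auth = 4 + 60 + 60 + 30 = 154 ms
Lookups 2..3 (TLD NS cached -> skip root; new domain -> still ask TLD and auth): local + TLD + auth = 4 + 60 + 30 = 94 ms each
Remaining 2 lookups: 2 * 94 = 188 ms
Total = 154 + 188 = 342 ms

342


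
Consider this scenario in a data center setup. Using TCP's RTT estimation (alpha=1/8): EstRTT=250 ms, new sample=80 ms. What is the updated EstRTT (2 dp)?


Given: EstRTT = 250 ms, SampleRTT = 80 ms, alpha = 1/8
New EstRTT = (1 - alpha) * EstRTT + alpha * SampleRTT
(7/8) * 250 = 218.75
(1/8) * 80 = 10
New EstRTT = 218.75 + 10 = 228.75 ms -> 228.75 ms (2 dp)

228.75


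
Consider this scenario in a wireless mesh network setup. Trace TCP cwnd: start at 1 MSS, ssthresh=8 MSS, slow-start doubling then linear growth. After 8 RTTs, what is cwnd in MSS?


RTT 0: cwnd = 1 MSS (initial)
RTT 1: cwnd = 2 MSS (slow start, doubled)
RTT 2: cwnd = 4 MSS (slow start, doubled)
RTT 3: cwnd = 8 MSS (slow start, doubled)
RTT 4: cwnd = 9 MSS (congestion avoidance, +1)
RTT 5: cwnd = 10 MSS (congestion avoidance, +1)
RTT 6: cwnd = 11 MSS (congestion avoidance, +1)
RTT 7: cwnd = 12 MSS (congestion avoidance, +1)
RTT 8: cwnd = 13 MSS (congestion avoidance, +1)

13


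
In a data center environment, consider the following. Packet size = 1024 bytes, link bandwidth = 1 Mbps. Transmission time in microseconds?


Given: packet = 1024 bytes, bandwidth = 1 Mbps
Packet in bits = 1024 * 8 = 8192 bits
Bandwidth = 1 * 10^6 = 1000000 bps
Time = 8192 / 1000000 seconds
Time in us = 8192 * 10^6 / 1000000 = 8192

8192


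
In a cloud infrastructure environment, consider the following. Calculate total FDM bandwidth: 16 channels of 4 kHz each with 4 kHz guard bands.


Given: 16 channels, 4 kHz each, guard = 4 kHz
Channel bandwidth = 16 * 4 = 64 kHz
Guard bands = 15 gaps * 4 kHz = 60 kHz
Total = 64 + 60 = 124 kHz

124


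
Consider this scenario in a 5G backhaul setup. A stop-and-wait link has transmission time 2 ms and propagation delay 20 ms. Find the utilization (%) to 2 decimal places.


Given: Ttrans = 2 ms, Tprop = 20 ms
RTT = 2 * Tprop = 2 * 20 = 40 ms
U = Ttrans / (Ttrans + RTT)
U = 2 / (2 + 40)
U = 2 / 42 = 0.047619
U% = 4.76%

4.76


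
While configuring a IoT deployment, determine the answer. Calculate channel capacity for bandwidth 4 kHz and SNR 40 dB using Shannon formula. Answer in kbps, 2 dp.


Given: B = 4 kHz, SNR = 40 dB
SNR linear = 10^(40/10) = 10000
1 + SNR = 10001
log2(10001) = 13.2878566418
C = 4 * 1000 * 13.2878566418 = 53151.4266 bps
C = 53.151427 kbps -> 53.15 kbps (2 dp)

53.15


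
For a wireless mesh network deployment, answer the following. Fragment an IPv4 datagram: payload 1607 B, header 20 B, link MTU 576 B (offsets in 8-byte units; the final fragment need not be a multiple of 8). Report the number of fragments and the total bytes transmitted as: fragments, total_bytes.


Max data per non-final fragment = floor((MTU - header)/8)*8 = floor((576 - 20)/8)*8 = floor(556/8)*8 = 552 B
Final fragment needs no 8-byte alignment: it can carry up to MTU - header = 556 B
Non-final fragments needed = ceil((payload - 556) / 552) = ceil(1051/552) = ceil(1.9040) = 2
Number of fragments = 2 + 1 = 3
Fragment sizes (data): 2 * 552 B + 503 B (last, 503 <= 556 OK)
Total bytes sent = payload + n_frags * header = 1607 + 3*20 = 1607 + 60 = 1667 B

3, 1667


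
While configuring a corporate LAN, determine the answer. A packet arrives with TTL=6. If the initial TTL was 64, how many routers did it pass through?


Given: initial TTL = 64, received TTL = 6
Hops = initial TTL - received TTL
Hops = 64 - 6 = 58

58


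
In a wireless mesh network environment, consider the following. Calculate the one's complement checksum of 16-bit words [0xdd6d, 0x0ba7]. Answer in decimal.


Given words: [0xdd6d, 0x0ba7]
Step 1: Sum all words
Raw sum = 56685 + 2983 = 59668
One's complement = ~59668 & 0xFFFF = 5867

5867


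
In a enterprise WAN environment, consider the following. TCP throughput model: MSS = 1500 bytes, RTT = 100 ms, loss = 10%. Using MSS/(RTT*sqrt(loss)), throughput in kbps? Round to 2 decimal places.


Given: MSS = 1500 bytes, RTT = 100 ms, loss = 10%
RTT in seconds = 100 / 1000 = 0.1
Loss rate = 10% = 0.1
sqrt(loss) = sqrt(0.1) = 0.316227766017
Throughput (bytes/s) = 1500 / (0.1 * 0.316227766017) = 47434.1649
Throughput (kbps) = 47434.1649 * 8 / 1000 = 379.473319 -> 379.47 kbps (2 dp)

379.47


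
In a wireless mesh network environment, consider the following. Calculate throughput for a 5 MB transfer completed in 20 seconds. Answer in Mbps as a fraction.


Given: file = 5 MB, time = 20 s
File in Mb = 5 * 8 = 40 Mb
Throughput = 40 / 20 Mbps
Throughput = 2 Mbps

2


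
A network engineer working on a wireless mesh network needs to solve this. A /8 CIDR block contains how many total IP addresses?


Given: CIDR prefix /8
Host bits = 32 - 8 = 24
Total addresses = 2^24 = 16777216

16777216


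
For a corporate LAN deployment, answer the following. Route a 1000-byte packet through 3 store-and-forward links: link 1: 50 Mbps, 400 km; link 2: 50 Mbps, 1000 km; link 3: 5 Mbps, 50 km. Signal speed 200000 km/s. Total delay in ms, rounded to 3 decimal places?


Packet = 1000 bytes = 8000 bits. Store-and-forward: sum (t_trans + t_prop) per link.
Link 1: t_trans = 8000/(50*10^6) s = 0.1600 ms; t_prop = 400/200000 s = 2.0000 ms; subtotal = 2.1600 ms
Link 2: t_trans = 8000/(50*10^6) s = 0.1600 ms; t_prop = 1000/200000 s = 5.0000 ms; subtotal = 5.1600 ms
Link 3: t_trans = 8000/(5*10^6) s = 1.6000 ms; t_prop = 50/200000 s = 0.2500 ms; subtotal = 1.8500 ms
End-to-end = 2.1600 + 5.1600 + 1.8500 = 9.1700 ms -> 9.170 ms (3 dp)

9.170


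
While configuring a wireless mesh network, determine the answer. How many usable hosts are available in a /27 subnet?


Given: subnet mask /27
Host bits = 32 - 27 = 5
Total addresses = 2^5 = 32
Usable hosts = 32 - 2 (network + broadcast) = 30

30


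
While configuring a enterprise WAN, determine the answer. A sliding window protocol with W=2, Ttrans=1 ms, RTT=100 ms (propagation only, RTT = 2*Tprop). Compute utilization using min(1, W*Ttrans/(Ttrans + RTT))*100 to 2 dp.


Given: W = 2, Ttrans = 1 ms, RTT = 100 ms (= 2 * Tprop, Tprop = 50 ms)
Cycle time = Ttrans + RTT = 1 + 100 = 101 ms (first packet sent until its ACK returns)
W * Ttrans = 2 * 1 = 2 ms of sending per cycle
W * Ttrans / (Ttrans + RTT) = 2 / 101 = 0.019802
U = min(1, 0.019802) = 0.019802
U% = 1.98%

1.98


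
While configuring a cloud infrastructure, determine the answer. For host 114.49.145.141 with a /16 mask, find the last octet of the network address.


Given: IP = 114.49.145.141, prefix = /16
Subnet mask = 255.255.0.0
Last octet of IP: 141
Last octet of mask: 0
Network last octet = 141 AND 0 = 0

0


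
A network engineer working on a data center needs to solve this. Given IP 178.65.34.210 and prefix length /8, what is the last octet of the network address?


Given: IP = 178.65.34.210, prefix = /8
Subnet mask = 255.0.0.0
Last octet of IP: 210
Last octet of mask: 0
Network last octet = 210 AND 0 = 0

0


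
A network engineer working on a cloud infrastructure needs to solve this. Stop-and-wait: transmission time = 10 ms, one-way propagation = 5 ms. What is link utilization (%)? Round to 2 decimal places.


Given: Ttrans = 10 ms, Tprop = 5 ms
RTT = 2 * Tprop = 2 * 5 = 10 ms
U = Ttrans / (Ttrans + RTT)
U = 10 / (10 + 10)
U = 10 / 20 = 0.5
U% = 50.00%

50.00


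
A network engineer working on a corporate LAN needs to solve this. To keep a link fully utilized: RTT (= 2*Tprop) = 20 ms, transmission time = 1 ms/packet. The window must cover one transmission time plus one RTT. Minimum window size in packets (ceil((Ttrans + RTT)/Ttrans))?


Given: Ttrans = 1 ms, RTT = 20 ms (= 2 * Tprop, Tprop = 10 ms)
Time until first ACK returns = Ttrans + RTT = 1 + 20 = 21 ms
Need W * Ttrans >= Ttrans + RTT  ->  W >= (Ttrans + RTT) / Ttrans
(Ttrans + RTT) / Ttrans = 21 / 1 = 21
W_min = ceil(21) = 21

21


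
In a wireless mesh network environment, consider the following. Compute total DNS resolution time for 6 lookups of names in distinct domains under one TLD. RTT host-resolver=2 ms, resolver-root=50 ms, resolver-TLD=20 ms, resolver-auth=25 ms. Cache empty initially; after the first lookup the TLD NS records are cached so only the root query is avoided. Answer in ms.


Lookup 1 (cold cache): local + root + TLD + auth = 2 + 50 + 20 + 25 = 97 ms
Lookups 2..6 (TLD NS cached -> skip root; new domain -> still ask TLD and auth): local + TLD + auth = 2 + 20 + 25 = 47 ms each
Remaining 5 lookups: 5 * 47 = 235 ms
Total = 97 + 235 = 332 ms

332


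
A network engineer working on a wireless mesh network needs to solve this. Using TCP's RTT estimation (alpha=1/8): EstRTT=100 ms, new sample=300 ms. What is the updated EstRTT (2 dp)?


Given: EstRTT = 100 ms, SampleRTT = 300 ms, alpha = 1/8
New EstRTT = (1 - alpha) * EstRTT + alpha * SampleRTT
(7/8) * 100 = 87.5
(1/8) * 300 = 37.5
New EstRTT = 87.5 + 37.5 = 125 ms -> 125.00 ms (2 dp)

125.00


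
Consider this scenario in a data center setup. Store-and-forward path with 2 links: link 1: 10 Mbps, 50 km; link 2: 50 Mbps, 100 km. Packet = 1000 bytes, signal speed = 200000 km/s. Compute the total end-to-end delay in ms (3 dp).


Packet = 1000 bytes = 8000 bits. Store-and-forward: sum (t_trans + t_prop) per link.
Link 1: t_trans = 8000/(10*10^6) s = 0.8000 ms; t_prop = 50/200000 s = 0.2500 ms; subtotal = 1.0500 ms
Link 2: t_trans = 8000/(50*10^6) s = 0.1600 ms; t_prop = 100/200000 s = 0.5000 ms; subtotal = 0.6600 ms
End-to-end = 1.0500 + 0.6600 = 1.7100 ms -> 1.710 ms (3 dp)

1.710


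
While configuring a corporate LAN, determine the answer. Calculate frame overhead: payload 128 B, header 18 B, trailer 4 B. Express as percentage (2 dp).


Given: payload = 128 B, header = 18 B, trailer = 4 B
Overhead bytes = header + trailer = 18 + 4 = 22
Total frame = payload + overhead = 128 + 22 = 150
Overhead % = 22 / 150 * 100 = 14.6667% -> 14.67% (2 dp)

14.67


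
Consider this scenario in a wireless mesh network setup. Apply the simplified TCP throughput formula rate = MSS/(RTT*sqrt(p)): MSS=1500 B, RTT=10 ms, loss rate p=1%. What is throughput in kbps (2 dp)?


Given: MSS = 1500 bytes, RTT = 10 ms, loss = 1%
RTT in seconds = 10 / 1000 = 0.01
Loss rate = 1% = 0.01
sqrt(loss) = sqrt(0.01) = 0.1
Throughput (bytes/s) = 1500 / (0.01 * 0.1) = 1500000.0000
Throughput (kbps) = 1500000.0000 * 8 / 1000 = 12000.000000 -> 12000.00 kbps (2 dp)

12000.00


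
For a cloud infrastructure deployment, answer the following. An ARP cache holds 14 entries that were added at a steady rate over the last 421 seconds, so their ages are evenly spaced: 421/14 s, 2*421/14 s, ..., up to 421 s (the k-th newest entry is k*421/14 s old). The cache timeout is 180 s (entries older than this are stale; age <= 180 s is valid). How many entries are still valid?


Ages are k * 421/14 s for k = 1..14 (spacing = 30.0714 s).
Entry k is valid iff k * 421/14 <= 180 iff k <= 14 * 180 / 421 = 5.9857
n_valid = floor(5.9857) = 5
(n_stale = 14 - 5 = 9)

5


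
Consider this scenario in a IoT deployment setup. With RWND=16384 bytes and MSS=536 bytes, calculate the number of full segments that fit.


Given: RWND = 16384 bytes, MSS = 536 bytes
Full segments = floor(RWND / MSS)
Full segments = floor(16384 / 536)
Full segments = floor(30.5672) = 30

30


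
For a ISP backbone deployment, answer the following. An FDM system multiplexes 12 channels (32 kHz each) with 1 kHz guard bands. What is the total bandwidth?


Given: 12 channels, 32 kHz each, guard = 1 kHz
Channel bandwidth = 12 * 32 = 384 kHz
Guard bands = 11 gaps * 1 kHz = 11 kHz
Total = 384 + 11 = 395 kHz

395


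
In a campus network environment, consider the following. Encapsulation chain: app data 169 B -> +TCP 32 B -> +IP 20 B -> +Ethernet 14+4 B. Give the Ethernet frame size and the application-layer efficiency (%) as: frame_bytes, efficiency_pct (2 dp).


TCP segment = 169 + 32 = 201 B
IP packet = 201 + 20 = 221 B
Ethernet frame = 221 + 14 + 4 = 239 B
Efficiency = app / frame = 169 / 239 = 0.707113 = 70.7113% -> 70.71% (2 dp)

239, 70.71


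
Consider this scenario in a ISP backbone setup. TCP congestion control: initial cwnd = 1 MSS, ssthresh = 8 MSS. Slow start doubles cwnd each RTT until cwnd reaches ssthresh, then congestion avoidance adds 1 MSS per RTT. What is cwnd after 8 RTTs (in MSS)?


RTT 0: cwnd = 1 MSS (initial)
RTT 1: cwnd = 2 MSS (slow start, doubled)
RTT 2: cwnd = 4 MSS (slow start, doubled)
RTT 3: cwnd = 8 MSS (slow start, doubled)
RTT 4: cwnd = 9 MSS (congestion avoidance, +1)
RTT 5: cwnd = 10 MSS (congestion avoidance, +1)
RTT 6: cwnd = 11 MSS (congestion avoidance, +1)
RTT 7: cwnd = 12 MSS (congestion avoidance, +1)
RTT 8: cwnd = 13 MSS (congestion avoidance, +1)

13


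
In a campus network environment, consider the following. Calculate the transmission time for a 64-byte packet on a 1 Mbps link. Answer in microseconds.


Given: packet = 64 bytes, bandwidth = 1 Mbps
Packet in bits = 64 * 8 = 512 bits
Bandwidth = 1 * 10^6 = 1000000 bps
Time = 512 / 1000000 seconds
Time in us = 512 * 10^6 / 1000000 = 512

512


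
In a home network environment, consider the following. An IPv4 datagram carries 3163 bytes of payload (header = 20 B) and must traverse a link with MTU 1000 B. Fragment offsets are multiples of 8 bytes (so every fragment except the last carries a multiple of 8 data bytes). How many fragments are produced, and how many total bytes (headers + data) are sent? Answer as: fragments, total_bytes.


Max data per non-final fragment = floor((MTU - header)/8)*8 = floor((1000 - 20)/8)*8 = floor(980/8)*8 = 976 B
Final fragment needs no 8-byte alignment: it can carry up to MTU - header = 980 B
Non-final fragments needed = ceil((payload - 980) / 976) = ceil(2183/976) = ceil(2.2367) = 3
Number of fragments = 3 + 1 = 4
Fragment sizes (data): 3 * 976 B + 235 B (last, 235 <= 980 OK)
Total bytes sent = payload + n_frags * header = 3163 + 4*20 = 3163 + 80 = 3243 B

4, 3243


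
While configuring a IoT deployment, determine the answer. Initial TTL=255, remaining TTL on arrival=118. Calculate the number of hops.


Given: initial TTL = 255, received TTL = 118
Hops = initial TTL - received TTL
Hops = 255 - 118 = 137

137


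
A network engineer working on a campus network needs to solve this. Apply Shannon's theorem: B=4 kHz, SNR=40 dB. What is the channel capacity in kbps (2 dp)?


Given: B = 4 kHz, SNR = 40 dB
SNR linear = 10^(40/10) = 10000
1 + SNR = 10001
log2(10001) = 13.2878566418
C = 4 * 1000 * 13.2878566418 = 53151.4266 bps
C = 53.151427 kbps -> 53.15 kbps (2 dp)

53.15


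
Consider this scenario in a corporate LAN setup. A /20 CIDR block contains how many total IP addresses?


Given: CIDR prefix /20
Host bits = 32 - 20 = 12
Total addresses = 2^12 = 4096

4096


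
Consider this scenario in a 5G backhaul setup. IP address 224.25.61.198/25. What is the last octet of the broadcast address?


Given: IP = 224.25.61.198, prefix = /25
Host bits = 32 - 25 = 7
Network last octet = 198 AND mask = 128
Host part size = 2^7 - 1 = 127
Broadcast last octet = 128 OR 127 = 255

255


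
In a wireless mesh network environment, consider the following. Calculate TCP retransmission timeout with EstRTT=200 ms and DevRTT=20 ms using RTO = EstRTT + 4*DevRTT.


Given: EstRTT = 200 ms, DevRTT = 20 ms
Timeout = EstRTT + 4 * DevRTT
4 * DevRTT = 4 * 20 = 80
Timeout = 200 + 80 = 280 ms

280


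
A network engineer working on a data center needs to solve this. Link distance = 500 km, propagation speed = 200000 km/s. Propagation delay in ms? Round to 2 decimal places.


Given: distance = 500 km, speed = 200000 km/s
Delay = distance / speed = 500 / 200000 seconds
Delay in ms = 500 * 1000 / 200000
Delay = 2.5000 ms
Rounded to 2 dp = 2.50 ms

2.50


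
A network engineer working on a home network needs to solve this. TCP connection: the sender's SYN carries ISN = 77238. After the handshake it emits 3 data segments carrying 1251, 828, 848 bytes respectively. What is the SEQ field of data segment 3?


The SYN occupies sequence number ISN = 77238, so the first data byte is ISN + 1 = 77239.
SEQ of data segment i = (ISN + 1) + sum of payload sizes of segments 1..i-1.
Segment 1: SEQ = 77239, payload = 1251 bytes
Segment 2: SEQ = 78490, payload = 828 bytes
Segment 3: SEQ = 79318, payload = 848 bytes
SEQ of segment 3 = 77239 + 1251 + 828 = 79318

79318


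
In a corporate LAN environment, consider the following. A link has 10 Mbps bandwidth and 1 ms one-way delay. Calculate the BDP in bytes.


Given: bandwidth = 10 Mbps, delay = 1 ms
BDP in bits = 10 * 10^6 * 1 / 1000
BDP in bits = 10000
BDP in bytes = 10000 / 8 = 1250

1250


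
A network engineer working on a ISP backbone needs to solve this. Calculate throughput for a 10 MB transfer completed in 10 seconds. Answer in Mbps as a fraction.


Given: file = 10 MB, time = 10 s
File in Mb = 10 * 8 = 80 Mb
Throughput = 80 / 10 Mbps
Throughput = 8 Mbps

8


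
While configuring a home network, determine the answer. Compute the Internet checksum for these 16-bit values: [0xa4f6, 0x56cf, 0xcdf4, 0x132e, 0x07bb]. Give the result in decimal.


Given words: [0xa4f6, 0x56cf, 0xcdf4, 0x132e, 0x07bb]
Step 1: Sum all words
Raw sum = 42230 + 22223 + 52724 + 4910 + 1979 = 124066
Step 2: Fold carry: (58530 + 1) = 58531
One's complement = ~58531 & 0xFFFF = 7004

7004


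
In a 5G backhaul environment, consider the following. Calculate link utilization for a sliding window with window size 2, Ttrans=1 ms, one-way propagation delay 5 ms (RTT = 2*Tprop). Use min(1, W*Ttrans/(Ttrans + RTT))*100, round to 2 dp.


Given: W = 2, Ttrans = 1 ms, RTT = 10 ms (= 2 * Tprop, Tprop = 5 ms)
Cycle time = Ttrans + RTT = 1 + 10 = 11 ms (first packet sent until its ACK returns)
W * Ttrans = 2 * 1 = 2 ms of sending per cycle
W * Ttrans / (Ttrans + RTT) = 2 / 11 = 0.181818
U = min(1, 0.181818) = 0.181818
U% = 18.18%

18.18


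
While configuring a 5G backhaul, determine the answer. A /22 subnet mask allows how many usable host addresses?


Given: subnet mask /22
Host bits = 32 - 22 = 10
Total addresses = 2^10 = 1024
Usable hosts = 1024 - 2 (network + broadcast) = 1022

1022


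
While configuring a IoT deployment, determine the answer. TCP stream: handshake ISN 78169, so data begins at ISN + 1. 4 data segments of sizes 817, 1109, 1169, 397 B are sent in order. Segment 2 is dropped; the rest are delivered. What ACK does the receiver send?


SYN uses sequence number 78169; first data byte = ISN + 1 = 78170.
Segment 1: SEQ = 78170, len = 817 B, covers [78170, 78986]
Segment 2: SEQ = 78987, len = 1109 B, covers [78987, 80095] [LOST]
Segment 3: SEQ = 80096, len = 1169 B, covers [80096, 81264]
Segment 4: SEQ = 81265, len = 397 B, covers [81265, 81661]
In-order data received: bytes [78170, 78986] (segments 1..1).
Segment 2 missing -> gap begins at byte 78987; later segments buffered out of order.
Cumulative ACK = next expected in-order byte = 78170 + 817 = 78987

78987


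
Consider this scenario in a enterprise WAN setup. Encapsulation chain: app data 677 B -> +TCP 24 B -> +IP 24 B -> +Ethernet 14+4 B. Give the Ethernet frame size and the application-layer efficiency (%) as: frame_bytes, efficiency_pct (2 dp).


TCP segment = 677 + 24 = 701 B
IP packet = 701 + 24 = 725 B
Ethernet frame = 725 + 14 + 4 = 743 B
Efficiency = app / frame = 677 / 743 = 0.911171 = 91.1171% -> 91.12% (2 dp)

743, 91.12


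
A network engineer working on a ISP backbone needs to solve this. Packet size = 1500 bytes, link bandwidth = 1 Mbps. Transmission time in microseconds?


Given: packet = 1500 bytes, bandwidth = 1 Mbps
Packet in bits = 1500 * 8 = 12000 bits
Bandwidth = 1 * 10^6 = 1000000 bps
Time = 12000 / 1000000 seconds
Time in us = 12000 * 10^6 / 1000000 = 12000

12000


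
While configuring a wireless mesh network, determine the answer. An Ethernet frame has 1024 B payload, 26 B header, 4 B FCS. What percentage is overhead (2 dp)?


Given: payload = 1024 B, header = 26 B, trailer = 4 B
Overhead bytes = header + trailer = 26 + 4 = 30
Total frame = payload + overhead = 1024 + 30 = 1054
Overhead % = 30 / 1054 * 100 = 2.8463% -> 2.85% (2 dp)

2.85


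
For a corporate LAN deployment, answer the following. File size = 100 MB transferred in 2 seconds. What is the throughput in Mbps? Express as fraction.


Given: file = 100 MB, time = 2 s
File in Mb = 100 * 8 = 800 Mb
Throughput = 800 / 2 Mbps
Throughput = 400 Mbps

400


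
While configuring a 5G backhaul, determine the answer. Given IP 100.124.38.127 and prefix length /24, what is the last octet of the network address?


Given: IP = 100.124.38.127, prefix = /24
Subnet mask = 255.255.255.0
Last octet of IP: 127
Last octet of mask: 0
Network last octet = 127 AND 0 = 0

0


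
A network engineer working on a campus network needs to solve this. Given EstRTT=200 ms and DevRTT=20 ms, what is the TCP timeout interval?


Given: EstRTT = 200 ms, DevRTT = 20 ms
Timeout = EstRTT + 4 * DevRTT
4 * DevRTT = 4 * 20 = 80
Timeout = 200 + 80 = 280 ms

280


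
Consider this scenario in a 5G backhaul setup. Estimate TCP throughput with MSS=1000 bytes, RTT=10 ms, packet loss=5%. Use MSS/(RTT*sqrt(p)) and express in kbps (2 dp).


Given: MSS = 1000 bytes, RTT = 10 ms, loss = 5%
RTT in seconds = 10 / 1000 = 0.01
Loss rate = 5% = 0.05
sqrt(loss) = sqrt(0.05) = 0.223606797750
Throughput (bytes/s) = 1000 / (0.01 * 0.223606797750) = 447213.5955
Throughput (kbps) = 447213.5955 * 8 / 1000 = 3577.708764 -> 3577.71 kbps (2 dp)

3577.71


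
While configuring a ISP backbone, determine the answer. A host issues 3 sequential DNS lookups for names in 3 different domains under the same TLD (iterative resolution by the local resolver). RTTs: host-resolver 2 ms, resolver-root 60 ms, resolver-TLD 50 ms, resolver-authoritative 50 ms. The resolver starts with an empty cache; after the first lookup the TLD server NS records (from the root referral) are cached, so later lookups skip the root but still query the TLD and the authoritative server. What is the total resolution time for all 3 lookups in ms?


Lookup 1 (cold cache): local + root + TLD + auth = 2 + 60 + 50 + 50 = 162 ms
Lookups 2..3 (TLD NS cached -> skip root; new domain -> still ask TLD and auth): local + TLD + auth = 2 + 50 + 50 = 102 ms each
Remaining 2 lookups: 2 * 102 = 204 ms
Total = 162 + 204 = 366 ms

366


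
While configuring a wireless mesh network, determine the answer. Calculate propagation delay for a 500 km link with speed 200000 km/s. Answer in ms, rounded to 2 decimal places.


Given: distance = 500 km, speed = 200000 km/s
Delay = distance / speed = 500 / 200000 seconds
Delay in ms = 500 * 1000 / 200000
Delay = 2.5000 ms
Rounded to 2 dp = 2.50 ms

2.50


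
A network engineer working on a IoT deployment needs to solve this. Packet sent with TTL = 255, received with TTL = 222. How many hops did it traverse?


Given: initial TTL = 255, received TTL = 222
Hops = initial TTL - received TTL
Hops = 255 - 222 = 33

33


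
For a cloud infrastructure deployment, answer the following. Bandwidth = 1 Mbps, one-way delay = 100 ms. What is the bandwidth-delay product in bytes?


Given: bandwidth = 1 Mbps, delay = 100 ms
BDP in bits = 1 * 10^6 * 100 / 1000
BDP in bits = 100000
BDP in bytes = 100000 / 8 = 12500

12500


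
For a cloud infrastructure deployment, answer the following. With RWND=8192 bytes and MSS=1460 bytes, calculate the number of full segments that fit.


Given: RWND = 8192 bytes, MSS = 1460 bytes
Full segments = floor(RWND / MSS)
Full segments = floor(8192 / 1460)
Full segments = floor(5.611) = 5

5


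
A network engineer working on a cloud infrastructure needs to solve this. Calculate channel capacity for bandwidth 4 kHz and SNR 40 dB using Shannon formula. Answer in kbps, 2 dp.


Given: B = 4 kHz, SNR = 40 dB
SNR linear = 10^(40/10) = 10000
1 + SNR = 10001
log2(10001) = 13.2878566418
C = 4 * 1000 * 13.2878566418 = 53151.4266 bps
C = 53.151427 kbps -> 53.15 kbps (2 dp)

53.15


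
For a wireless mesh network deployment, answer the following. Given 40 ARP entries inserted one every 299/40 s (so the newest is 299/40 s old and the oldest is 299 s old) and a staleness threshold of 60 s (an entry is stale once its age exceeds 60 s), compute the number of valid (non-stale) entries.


Ages are k * 299/40 s for k = 1..40 (spacing = 7.4750 s).
Entry k is valid iff k * 299/40 <= 60 iff k <= 40 * 60 / 299 = 8.0268
n_valid = floor(8.0268) = 8
(n_stale = 40 - 8 = 32)

8


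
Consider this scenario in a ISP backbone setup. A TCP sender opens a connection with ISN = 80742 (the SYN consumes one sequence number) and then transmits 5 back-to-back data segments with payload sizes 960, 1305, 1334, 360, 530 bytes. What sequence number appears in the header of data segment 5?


The SYN occupies sequence number ISN = 80742, so the first data byte is ISN + 1 = 80743.
SEQ of data segment i = (ISN + 1) + sum of payload sizes of segments 1..i-1.
Segment 1: SEQ = 80743, payload = 960 bytes
Segment 2: SEQ = 81703, payload = 1305 bytes
Segment 3: SEQ = 83008, payload = 1334 bytes
Segment 4: SEQ = 84342, payload = 360 bytes
Segment 5: SEQ = 84702, payload = 530 bytes
SEQ of segment 5 = 80743 + 960 + 1305 + 1334 + 360 = 84702

84702


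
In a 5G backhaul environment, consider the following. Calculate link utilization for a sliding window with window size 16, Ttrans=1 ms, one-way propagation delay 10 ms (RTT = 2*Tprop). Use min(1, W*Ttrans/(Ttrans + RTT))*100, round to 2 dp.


Given: W = 16, Ttrans = 1 ms, RTT = 20 ms (= 2 * Tprop, Tprop = 10 ms)
Cycle time = Ttrans + RTT = 1 + 20 = 21 ms (first packet sent until its ACK returns)
W * Ttrans = 16 * 1 = 16 ms of sending per cycle
W * Ttrans / (Ttrans + RTT) = 16 / 21 = 0.761905
U = min(1, 0.761905) = 0.761905
U% = 76.19%

76.19


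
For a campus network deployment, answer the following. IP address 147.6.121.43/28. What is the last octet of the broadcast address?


Given: IP = 147.6.121.43, prefix = /28
Host bits = 32 - 28 = 4
Network last octet = 43 AND mask = 32
Host part size = 2^4 - 1 = 15
Broadcast last octet = 32 OR 15 = 47

47


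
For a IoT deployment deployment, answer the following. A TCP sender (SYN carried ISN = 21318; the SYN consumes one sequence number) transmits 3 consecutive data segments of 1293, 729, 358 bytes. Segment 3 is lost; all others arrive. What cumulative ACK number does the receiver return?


SYN uses sequence number 21318; first data byte = ISN + 1 = 21319.
Segment 1: SEQ = 21319, len = 1293 B, covers [21319, 22611]
Segment 2: SEQ = 22612, len = 729 B, covers [22612, 23340]
Segment 3: SEQ = 23341, len = 358 B, covers [23341, 23698] [LOST]
In-order data received: bytes [21319, 23340] (segments 1..2).
Segment 3 missing -> gap begins at byte 23341.
Cumulative ACK = next expected in-order byte = 21319 + 1293 + 729 = 23341

23341


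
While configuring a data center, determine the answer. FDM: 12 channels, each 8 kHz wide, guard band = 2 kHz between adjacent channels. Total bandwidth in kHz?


Given: 12 channels, 8 kHz each, guard = 2 kHz
Channel bandwidth = 12 * 8 = 96 kHz
Guard bands = 11 gaps * 2 kHz = 22 kHz
Total = 96 + 22 = 118 kHz

118


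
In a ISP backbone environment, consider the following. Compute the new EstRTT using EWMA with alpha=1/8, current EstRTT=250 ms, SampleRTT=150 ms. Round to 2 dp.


Given: EstRTT = 250 ms, SampleRTT = 150 ms, alpha = 1/8
New EstRTT = (1 - alpha) * EstRTT + alpha * SampleRTT
(7/8) * 250 = 218.75
(1/8) * 150 = 18.75
New EstRTT = 218.75 + 18.75 = 237.5 ms -> 237.50 ms (2 dp)

237.50


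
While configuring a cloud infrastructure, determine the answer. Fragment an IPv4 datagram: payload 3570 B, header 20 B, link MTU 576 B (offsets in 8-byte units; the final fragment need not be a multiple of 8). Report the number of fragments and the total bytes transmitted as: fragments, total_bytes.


Max data per non-final fragment = floor((MTU - header)/8)*8 = floor((576 - 20)/8)*8 = floor(556/8)*8 = 552 B
Final fragment needs no 8-byte alignment: it can carry up to MTU - header = 556 B
Non-final fragments needed = ceil((payload - 556) / 552) = ceil(3014/552) = ceil(5.4601) = 6
Number of fragments = 6 + 1 = 7
Fragment sizes (data): 6 * 552 B + 258 B (last, 258 <= 556 OK)
Total bytes sent = payload + n_frags * header = 3570 + 7*20 = 3570 + 140 = 3710 B

7, 3710


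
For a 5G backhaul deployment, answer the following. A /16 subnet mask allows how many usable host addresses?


Given: subnet mask /16
Host bits = 32 - 16 = 16
Total addresses = 2^16 = 65536
Usable hosts = 65536 - 2 (network + broadcast) = 65534

65534


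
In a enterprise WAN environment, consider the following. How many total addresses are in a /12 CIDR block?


Given: CIDR prefix /12
Host bits = 32 - 12 = 20
Total addresses = 2^20 = 1048576

1048576


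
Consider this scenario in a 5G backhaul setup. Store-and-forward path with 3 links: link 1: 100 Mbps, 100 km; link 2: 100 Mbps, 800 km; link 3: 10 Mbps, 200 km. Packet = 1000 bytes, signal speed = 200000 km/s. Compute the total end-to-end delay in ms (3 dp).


Packet = 1000 bytes = 8000 bits. Store-and-forward: sum (t_trans + t_prop) per link.
Link 1: t_trans = 8000/(100*10^6) s = 0.0800 ms; t_prop = 100/200000 s = 0.5000 ms; subtotal = 0.5800 ms
Link 2: t_trans = 8000/(100*10^6) s = 0.0800 ms; t_prop = 800/200000 s = 4.0000 ms; subtotal = 4.0800 ms
Link 3: t_trans = 8000/(10*10^6) s = 0.8000 ms; t_prop = 200/200000 s = 1.0000 ms; subtotal = 1.8000 ms
End-to-end = 0.5800 + 4.0800 + 1.8000 = 6.4600 ms -> 6.460 ms (3 dp)

6.460


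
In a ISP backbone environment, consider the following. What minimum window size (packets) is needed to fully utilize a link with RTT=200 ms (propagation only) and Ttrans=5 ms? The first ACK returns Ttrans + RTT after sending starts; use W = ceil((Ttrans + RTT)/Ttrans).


Given: Ttrans = 5 ms, RTT = 200 ms (= 2 * Tprop, Tprop = 100 ms)
Time until first ACK returns = Ttrans + RTT = 5 + 200 = 205 ms
Need W * Ttrans >= Ttrans + RTT  ->  W >= (Ttrans + RTT) / Ttrans
(Ttrans + RTT) / Ttrans = 205 / 5 = 41
W_min = ceil(41) = 41

41


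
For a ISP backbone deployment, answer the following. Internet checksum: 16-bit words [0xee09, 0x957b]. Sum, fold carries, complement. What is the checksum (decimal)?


Given words: [0xee09, 0x957b]
Step 1: Sum all words
Raw sum = 60937 + 38267 = 99204
Step 2: Fold carry: (33668 + 1) = 33669
One's complement = ~33669 & 0xFFFF = 31866

31866


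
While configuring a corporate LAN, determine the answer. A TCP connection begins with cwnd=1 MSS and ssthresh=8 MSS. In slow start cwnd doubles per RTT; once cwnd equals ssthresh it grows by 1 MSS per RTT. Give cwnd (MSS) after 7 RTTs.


RTT 0: cwnd = 1 MSS (initial)
RTT 1: cwnd = 2 MSS (slow start, doubled)
RTT 2: cwnd = 4 MSS (slow start, doubled)
RTT 3: cwnd = 8 MSS (slow start, doubled)
RTT 4: cwnd = 9 MSS (congestion avoidance, +1)
RTT 5: cwnd = 10 MSS (congestion avoidance, +1)
RTT 6: cwnd = 11 MSS (congestion avoidance, +1)
RTT 7: cwnd = 12 MSS (congestion avoidance, +1)

12


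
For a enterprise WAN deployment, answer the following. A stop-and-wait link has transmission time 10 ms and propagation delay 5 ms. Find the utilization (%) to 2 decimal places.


Given: Ttrans = 10 ms, Tprop = 5 ms
RTT = 2 * Tprop = 2 * 5 = 10 ms
U = Ttrans / (Ttrans + RTT)
U = 10 / (10 + 10)
U = 10 / 20 = 0.5
U% = 50.00%

50.00


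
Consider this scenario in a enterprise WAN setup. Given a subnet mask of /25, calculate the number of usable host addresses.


Given: subnet mask /25
Host bits = 32 - 25 = 7
Total addresses = 2^7 = 128
Usable hosts = 128 - 2 (network + broadcast) = 126

126


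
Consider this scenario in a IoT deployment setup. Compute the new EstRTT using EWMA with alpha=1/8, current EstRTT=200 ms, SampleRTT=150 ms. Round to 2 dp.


Given: EstRTT = 200 ms, SampleRTT = 150 ms, alpha = 1/8
New EstRTT = (1 - alpha) * EstRTT + alpha * SampleRTT
(7/8) * 200 = 175
(1/8) * 150 = 18.75
New EstRTT = 175 + 18.75 = 193.75 ms -> 193.75 ms (2 dp)

193.75


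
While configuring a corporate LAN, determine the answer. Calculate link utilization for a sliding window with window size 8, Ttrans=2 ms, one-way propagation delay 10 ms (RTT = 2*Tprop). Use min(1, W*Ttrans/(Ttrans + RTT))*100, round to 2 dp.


Given: W = 8, Ttrans = 2 ms, RTT = 20 ms (= 2 * Tprop, Tprop = 10 ms)
Cycle time = Ttrans + RTT = 2 + 20 = 22 ms (first packet sent until its ACK returns)
W * Ttrans = 8 * 2 = 16 ms of sending per cycle
W * Ttrans / (Ttrans + RTT) = 16 / 22 = 0.727273
U = min(1, 0.727273) = 0.727273
U% = 72.73%

72.73


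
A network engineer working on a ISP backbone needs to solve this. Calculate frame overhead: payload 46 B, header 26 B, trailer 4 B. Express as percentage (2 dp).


Given: payload = 46 B, header = 26 B, trailer = 4 B
Overhead bytes = header + trailer = 26 + 4 = 30
Total frame = payload + overhead = 46 + 30 = 76
Overhead % = 30 / 76 * 100 = 39.4737% -> 39.47% (2 dp)

39.47


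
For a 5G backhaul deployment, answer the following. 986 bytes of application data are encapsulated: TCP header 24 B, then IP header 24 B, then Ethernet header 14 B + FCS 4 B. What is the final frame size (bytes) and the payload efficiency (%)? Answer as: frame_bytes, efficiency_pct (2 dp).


TCP segment = 986 + 24 = 1010 B
IP packet = 1010 + 24 = 1034 B
Ethernet frame = 1034 + 14 + 4 = 1052 B
Efficiency = app / frame = 986 / 1052 = 0.937262 = 93.7262% -> 93.73% (2 dp)

1052, 93.73


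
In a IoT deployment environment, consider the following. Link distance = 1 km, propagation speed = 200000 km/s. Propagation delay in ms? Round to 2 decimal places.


Given: distance = 1 km, speed = 200000 km/s
Delay = distance / speed = 1 / 200000 seconds
Delay in ms = 1 * 1000 / 200000
Delay = 0.0050 ms
Rounded to 2 dp = 0.01 ms

0.01


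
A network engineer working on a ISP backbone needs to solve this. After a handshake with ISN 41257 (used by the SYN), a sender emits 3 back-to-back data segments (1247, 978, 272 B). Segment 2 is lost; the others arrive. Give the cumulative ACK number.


SYN uses sequence number 41257; first data byte = ISN + 1 = 41258.
Segment 1: SEQ = 41258, len = 1247 B, covers [41258, 42504]
Segment 2: SEQ = 42505, len = 978 B, covers [42505, 43482] [LOST]
Segment 3: SEQ = 43483, len = 272 B, covers [43483, 43754]
In-order data received: bytes [41258, 42504] (segments 1..1).
Segment 2 missing -> gap begins at byte 42505; later segments buffered out of order.
Cumulative ACK = next expected in-order byte = 41258 + 1247 = 42505

42505
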